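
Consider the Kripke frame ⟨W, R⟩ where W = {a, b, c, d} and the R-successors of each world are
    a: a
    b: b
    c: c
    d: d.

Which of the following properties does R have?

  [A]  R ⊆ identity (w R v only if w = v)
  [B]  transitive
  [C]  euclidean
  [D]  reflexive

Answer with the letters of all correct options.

(A) ⊆ identity: every R-edge is a self-loop.
(B) transitive: R is closed under composition.
(C) euclidean: any two R-successors of the same world are R-related.
(D) reflexive: each world relates to itself.

A, B, C, D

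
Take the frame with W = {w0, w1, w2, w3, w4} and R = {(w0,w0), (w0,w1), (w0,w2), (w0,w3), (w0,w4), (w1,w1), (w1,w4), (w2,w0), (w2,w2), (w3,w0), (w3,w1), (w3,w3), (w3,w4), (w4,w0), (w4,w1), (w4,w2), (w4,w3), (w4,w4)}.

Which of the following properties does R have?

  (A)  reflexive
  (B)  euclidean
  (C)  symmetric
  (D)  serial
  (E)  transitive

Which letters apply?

(A) reflexive: each world relates to itself.
(B) not euclidean: w0 R w1 and w0 R w0 but not w1 R w0.
(C) not symmetric: w0 R w1 but not w1 R w0.
(D) serial: every world has an R-successor.
(E) not transitive: w1 R w4 and w4 R w0 but not w1 R w0.

A, D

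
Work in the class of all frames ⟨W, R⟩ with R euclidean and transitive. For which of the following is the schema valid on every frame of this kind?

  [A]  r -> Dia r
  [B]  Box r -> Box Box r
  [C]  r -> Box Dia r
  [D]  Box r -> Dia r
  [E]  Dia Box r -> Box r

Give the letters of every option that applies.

(A) r -> Dia r is the dual of axiom T, which corresponds to reflexivity. Such an R need not be reflexive — not valid.
(B) Box r -> Box Box r (axiom 4) characterises the transitive frames. Every such R is transitive — valid.
(C) r -> Box Dia r is axiom B; it is valid on a frame exactly when R is symmetric. Such an R need not be symmetric, so not valid.
(D) Box r -> Dia r (axiom D) characterises the serial frames. Such an R need not be serial — not valid.
(E) Dia Box r -> Box r (the dual of axiom 5) characterises the euclidean frames. Every such R is euclidean — valid.

B, E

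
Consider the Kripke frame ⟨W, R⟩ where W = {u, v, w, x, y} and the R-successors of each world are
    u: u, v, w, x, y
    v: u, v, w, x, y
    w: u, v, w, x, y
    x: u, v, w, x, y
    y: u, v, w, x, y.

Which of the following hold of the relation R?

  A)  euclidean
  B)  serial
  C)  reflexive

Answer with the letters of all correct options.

A, B, C

(A) euclidean: any two R-successors of the same world are R-related.
(B) serial: every world has an R-successor.
(C) reflexive: each world relates to itself.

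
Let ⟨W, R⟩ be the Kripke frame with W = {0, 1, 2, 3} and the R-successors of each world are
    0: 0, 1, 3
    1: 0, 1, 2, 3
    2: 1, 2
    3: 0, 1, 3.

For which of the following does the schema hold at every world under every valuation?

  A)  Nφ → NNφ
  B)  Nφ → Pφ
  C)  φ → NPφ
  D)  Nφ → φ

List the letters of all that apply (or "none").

R is reflexive: each world relates to itself.
R is symmetric: every R-edge is matched by its reverse.
R is not transitive: 0 R 1 and 1 R 2 but not 0 R 2.
R is serial: every world has an R-successor.
(A) Nφ → NNφ is axiom 4; it is valid on a frame exactly when R is transitive. R is not transitive, so not valid.
(B) Nφ → Pφ is axiom D, which corresponds to seriality. R is serial — valid.
(C) φ → NPφ is axiom B, which corresponds to symmetry. R is symmetric — valid.
(D) axiom T: valid iff R is reflexive. R is reflexive — valid.

B, C, D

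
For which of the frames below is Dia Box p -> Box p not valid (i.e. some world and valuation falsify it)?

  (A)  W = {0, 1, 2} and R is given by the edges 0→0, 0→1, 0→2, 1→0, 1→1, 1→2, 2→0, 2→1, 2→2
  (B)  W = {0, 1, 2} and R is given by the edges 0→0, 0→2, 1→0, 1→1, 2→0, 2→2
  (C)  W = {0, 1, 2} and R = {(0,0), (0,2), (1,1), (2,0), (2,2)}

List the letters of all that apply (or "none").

B

The schema Dia Box p -> Box p is the dual of axiom 5; it is valid on a frame iff R is euclidean.
(A) R is euclidean (any two R-successors of the same world are R-related), so the schema is valid here.
(B) R is not euclidean (1 R 0 and 1 R 1 but not 0 R 1), so the schema fails here.
(C) R is euclidean (any two R-successors of the same world are R-related), so the schema is valid here.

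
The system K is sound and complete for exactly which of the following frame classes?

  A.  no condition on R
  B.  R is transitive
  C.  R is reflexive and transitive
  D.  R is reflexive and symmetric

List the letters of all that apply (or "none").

(A) K is sound and complete for exactly this class.
(B) this class determines K4, not K.
(C) this class determines S4, not K.
(D) this class determines B (= KTB), not K.

A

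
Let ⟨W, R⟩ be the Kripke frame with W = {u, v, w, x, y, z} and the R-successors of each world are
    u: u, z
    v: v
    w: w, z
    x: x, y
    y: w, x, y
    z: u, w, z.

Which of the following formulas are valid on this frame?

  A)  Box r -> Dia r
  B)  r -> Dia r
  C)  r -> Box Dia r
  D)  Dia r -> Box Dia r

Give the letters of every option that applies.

R is reflexive: each world relates to itself.
R is not symmetric: y R w but not w R y.
R is not euclidean: y R w and y R x but not w R x.
R is serial: every world has an R-successor.
(A) Box r -> Dia r (axiom D) characterises the serial frames. R is serial — valid.
(B) r -> Dia r is the dual of axiom T, which corresponds to reflexivity. R is reflexive — valid.
(C) r -> Box Dia r (axiom B) characterises the symmetric frames. R is not symmetric — not valid.
(D) Dia r -> Box Dia r (axiom 5) characterises the euclidean frames. R is not euclidean — not valid.

A, B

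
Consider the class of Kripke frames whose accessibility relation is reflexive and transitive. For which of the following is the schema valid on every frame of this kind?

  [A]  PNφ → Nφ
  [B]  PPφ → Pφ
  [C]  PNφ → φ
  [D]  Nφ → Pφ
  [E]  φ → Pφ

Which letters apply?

B, D, E

Reflexive relations are serial.
(A) PNφ → Nφ is the dual of axiom 5, which corresponds to the euclidean property. Such an R need not be euclidean — not valid.
(B) PPφ → Pφ is the dual of axiom 4, which corresponds to transitivity. Every such R is transitive — valid.
(C) PNφ → φ (the dual of axiom B) characterises the symmetric frames. Such an R need not be symmetric — not valid.
(D) Nφ → Pφ is axiom D; it is valid on a frame exactly when R is serial. Every such R is serial, so valid.
(E) φ → Pφ (the dual of axiom T) characterises the reflexive frames. Every such R is reflexive — valid.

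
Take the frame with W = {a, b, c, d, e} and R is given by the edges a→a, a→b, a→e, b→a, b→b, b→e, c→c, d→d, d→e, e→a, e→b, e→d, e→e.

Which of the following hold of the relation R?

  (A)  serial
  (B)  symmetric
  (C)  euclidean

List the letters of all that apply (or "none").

A, B

(A) serial: every world has an R-successor.
(B) symmetric: every R-edge is matched by its reverse.
(C) not euclidean: e R a and e R d but not a R d.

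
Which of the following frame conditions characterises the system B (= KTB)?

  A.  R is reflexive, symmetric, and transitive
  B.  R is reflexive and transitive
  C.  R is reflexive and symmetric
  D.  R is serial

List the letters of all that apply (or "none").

(A) this class determines S5, not B (= KTB).
(B) this class determines S4, not B (= KTB).
(C) B (= KTB) is sound and complete for exactly this class.
(D) this class determines D, not B (= KTB).

C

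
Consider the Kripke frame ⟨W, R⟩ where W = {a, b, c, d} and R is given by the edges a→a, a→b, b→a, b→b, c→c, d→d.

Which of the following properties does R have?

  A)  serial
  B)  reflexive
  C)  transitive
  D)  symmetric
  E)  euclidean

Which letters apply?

(A) serial: every world has an R-successor.
(B) reflexive: each world relates to itself.
(C) transitive: R is closed under composition.
(D) symmetric: every R-edge is matched by its reverse.
(E) euclidean: any two R-successors of the same world are R-related.

A, B, C, D, E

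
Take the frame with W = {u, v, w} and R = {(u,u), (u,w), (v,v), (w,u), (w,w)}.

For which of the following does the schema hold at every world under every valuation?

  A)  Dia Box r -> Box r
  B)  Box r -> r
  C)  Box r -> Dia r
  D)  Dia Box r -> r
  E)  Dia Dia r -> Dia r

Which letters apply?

A, B, C, D, E

R is reflexive: each world relates to itself.
R is symmetric: every R-edge is matched by its reverse.
R is transitive: R is closed under composition.
R is euclidean: any two R-successors of the same world are R-related.
R is serial: every world has an R-successor.
(A) the dual of axiom 5: valid iff R is euclidean. R is euclidean — valid.
(B) Box r -> r is axiom T, which corresponds to reflexivity. R is reflexive — valid.
(C) Box r -> Dia r is axiom D; it is valid on a frame exactly when R is serial. R is serial, so valid.
(D) the dual of axiom B: valid iff R is symmetric. R is symmetric — valid.
(E) Dia Dia r -> Dia r is the dual of axiom 4, which corresponds to transitivity. R is transitive — valid.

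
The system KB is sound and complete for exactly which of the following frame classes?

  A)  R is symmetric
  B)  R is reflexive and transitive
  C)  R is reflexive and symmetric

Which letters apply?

(A) KB is sound and complete for exactly this class.
(B) this class determines S4, not KB.
(C) this class determines B (= KTB), not KB.

A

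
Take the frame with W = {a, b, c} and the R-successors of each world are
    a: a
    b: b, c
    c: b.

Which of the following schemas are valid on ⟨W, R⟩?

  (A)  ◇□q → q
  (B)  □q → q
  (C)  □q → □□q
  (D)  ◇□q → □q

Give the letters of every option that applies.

R is not reflexive: not c R c.
R is symmetric: every R-edge is matched by its reverse.
R is not transitive: c R b and b R c but not c R c.
R is not euclidean: b R c and b R c but not c R c.
(A) the dual of axiom B: valid iff R is symmetric. R is symmetric — valid.
(B) □q → q (axiom T) characterises the reflexive frames. R is not reflexive — not valid.
(C) axiom 4: valid iff R is transitive. R is not transitive — not valid.
(D) the dual of axiom 5: valid iff R is euclidean. R is not euclidean — not valid.

A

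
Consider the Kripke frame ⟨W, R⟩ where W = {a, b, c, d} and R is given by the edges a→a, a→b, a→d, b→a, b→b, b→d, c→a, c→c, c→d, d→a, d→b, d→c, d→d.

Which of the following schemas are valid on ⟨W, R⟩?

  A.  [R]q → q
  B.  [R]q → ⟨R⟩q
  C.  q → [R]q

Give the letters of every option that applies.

A, B

R is reflexive: each world relates to itself.
R is serial: every world has an R-successor.
R is not a subset of the identity: a R b with a ≠ b.
(A) [R]q → q is axiom T; it is valid on a frame exactly when R is reflexive. R is reflexive, so valid.
(B) [R]q → ⟨R⟩q is axiom D, which corresponds to seriality. R is serial — valid.
(C) q → [R]q is valid only on frames where every R-edge is a self-loop. Here R ⊄ identity — not valid.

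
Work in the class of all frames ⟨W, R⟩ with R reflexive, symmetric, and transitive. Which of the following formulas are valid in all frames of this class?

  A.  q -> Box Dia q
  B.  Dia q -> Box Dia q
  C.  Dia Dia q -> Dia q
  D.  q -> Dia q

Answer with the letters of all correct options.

A relation that is reflexive, symmetric, and transitive is also euclidean and serial.
(A) q -> Box Dia q is axiom B; it is valid on a frame exactly when R is symmetric. Every such R is symmetric, so valid.
(B) Dia q -> Box Dia q is axiom 5, which corresponds to the euclidean property. Every such R is euclidean — valid.
(C) Dia Dia q -> Dia q (the dual of axiom 4) characterises the transitive frames. Every such R is transitive — valid.
(D) q -> Dia q is the dual of axiom T, which corresponds to reflexivity. Every such R is reflexive — valid.

A, B, C, D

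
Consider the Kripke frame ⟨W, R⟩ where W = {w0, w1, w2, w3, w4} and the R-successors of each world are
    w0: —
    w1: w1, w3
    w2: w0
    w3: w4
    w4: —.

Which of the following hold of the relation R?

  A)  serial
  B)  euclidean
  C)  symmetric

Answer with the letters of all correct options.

none

(A) not serial: w0 has no R-successor.
(B) not euclidean: w1 R w3 and w1 R w1 but not w3 R w1.
(C) not symmetric: w1 R w3 but not w3 R w1.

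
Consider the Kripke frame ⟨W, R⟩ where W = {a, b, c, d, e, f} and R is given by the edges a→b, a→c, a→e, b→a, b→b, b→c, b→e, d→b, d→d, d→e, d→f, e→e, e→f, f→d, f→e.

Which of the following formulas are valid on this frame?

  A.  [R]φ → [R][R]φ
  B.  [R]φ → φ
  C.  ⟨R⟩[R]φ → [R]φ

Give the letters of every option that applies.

none

R is not reflexive: not a R a.
R is not transitive: a R b and b R a but not a R a.
R is not euclidean: a R c and a R b but not c R b.
(A) axiom 4: valid iff R is transitive. R is not transitive — not valid.
(B) [R]φ → φ is axiom T, which corresponds to reflexivity. R is not reflexive — not valid.
(C) the dual of axiom 5: valid iff R is euclidean. R is not euclidean — not valid.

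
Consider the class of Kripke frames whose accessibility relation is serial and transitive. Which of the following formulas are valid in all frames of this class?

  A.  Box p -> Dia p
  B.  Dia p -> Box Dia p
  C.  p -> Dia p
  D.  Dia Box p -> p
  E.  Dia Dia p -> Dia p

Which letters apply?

A, E

(A) Box p -> Dia p (axiom D) characterises the serial frames. Every such R is serial — valid.
(B) Dia p -> Box Dia p (axiom 5) characterises the euclidean frames. Such an R need not be euclidean — not valid.
(C) p -> Dia p is the dual of axiom T, which corresponds to reflexivity. Such an R need not be reflexive — not valid.
(D) Dia Box p -> p (the dual of axiom B) characterises the symmetric frames. Such an R need not be symmetric — not valid.
(E) Dia Dia p -> Dia p (the dual of axiom 4) characterises the transitive frames. Every such R is transitive — valid.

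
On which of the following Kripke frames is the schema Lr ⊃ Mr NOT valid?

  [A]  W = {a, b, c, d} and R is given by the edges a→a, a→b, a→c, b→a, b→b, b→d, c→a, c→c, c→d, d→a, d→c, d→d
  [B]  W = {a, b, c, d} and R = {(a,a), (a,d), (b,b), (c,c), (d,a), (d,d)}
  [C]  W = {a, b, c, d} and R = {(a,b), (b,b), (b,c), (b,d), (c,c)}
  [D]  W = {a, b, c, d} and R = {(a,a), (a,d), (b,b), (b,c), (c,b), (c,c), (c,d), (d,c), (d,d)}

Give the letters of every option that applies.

C

The schema Lr ⊃ Mr is axiom D; it is valid on a frame iff R is serial.
(A) R is serial (every world has an R-successor), so the schema is valid here.
(B) R is serial (every world has an R-successor), so the schema is valid here.
(C) R is not serial (d has no R-successor), so the schema fails here.
(D) R is serial (every world has an R-successor), so the schema is valid here.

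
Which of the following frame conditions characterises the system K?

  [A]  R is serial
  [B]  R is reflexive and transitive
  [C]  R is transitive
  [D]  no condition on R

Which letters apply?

(A) this class determines D, not K.
(B) this class determines S4, not K.
(C) this class determines K4, not K.
(D) K is sound and complete for exactly this class.

D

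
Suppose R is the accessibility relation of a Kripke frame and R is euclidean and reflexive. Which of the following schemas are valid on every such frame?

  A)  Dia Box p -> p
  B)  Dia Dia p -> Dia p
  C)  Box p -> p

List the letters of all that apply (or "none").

A, B, C

A reflexive euclidean relation is also symmetric (from wRw and wRv the euclidean condition gives vRw) and hence transitive; it is an equivalence relation.
(A) Dia Box p -> p is the dual of axiom B, which corresponds to symmetry. Every such R is symmetric — valid.
(B) Dia Dia p -> Dia p is the dual of axiom 4; it is valid on a frame exactly when R is transitive. Every such R is transitive, so valid.
(C) Box p -> p is axiom T; it is valid on a frame exactly when R is reflexive. Every such R is reflexive, so valid.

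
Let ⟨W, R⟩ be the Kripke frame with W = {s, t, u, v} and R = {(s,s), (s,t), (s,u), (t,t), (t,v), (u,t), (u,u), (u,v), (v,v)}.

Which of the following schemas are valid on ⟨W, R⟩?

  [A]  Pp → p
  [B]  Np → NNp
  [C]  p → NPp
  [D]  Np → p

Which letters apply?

R is reflexive: each world relates to itself.
R is not symmetric: s R t but not t R s.
R is not transitive: s R t and t R v but not s R v.
R is not a subset of the identity: s R t with s ≠ t.
(A) Pp → p (the converse of T) corresponds to R being a subset of the identity. Here R ⊄ identity, so not valid.
(B) Np → NNp (axiom 4) characterises the transitive frames. R is not transitive — not valid.
(C) p → NPp is axiom B, which corresponds to symmetry. R is not symmetric — not valid.
(D) Np → p (axiom T) characterises the reflexive frames. R is reflexive — valid.

D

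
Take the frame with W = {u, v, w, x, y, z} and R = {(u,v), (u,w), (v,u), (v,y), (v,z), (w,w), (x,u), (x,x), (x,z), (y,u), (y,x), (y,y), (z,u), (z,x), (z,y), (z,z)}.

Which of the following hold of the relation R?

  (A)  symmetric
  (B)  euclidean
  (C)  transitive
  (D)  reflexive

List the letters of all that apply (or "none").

(A) not symmetric: u R w but not w R u.
(B) not euclidean: u R v and u R w but not v R w.
(C) not transitive: u R v and v R u but not u R u.
(D) not reflexive: not u R u.

none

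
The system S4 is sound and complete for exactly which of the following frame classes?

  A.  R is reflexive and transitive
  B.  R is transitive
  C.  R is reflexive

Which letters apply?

A

(A) S4 is sound and complete for exactly this class.
(B) this class determines K4, not S4.
(C) this class determines T (= KT), not S4.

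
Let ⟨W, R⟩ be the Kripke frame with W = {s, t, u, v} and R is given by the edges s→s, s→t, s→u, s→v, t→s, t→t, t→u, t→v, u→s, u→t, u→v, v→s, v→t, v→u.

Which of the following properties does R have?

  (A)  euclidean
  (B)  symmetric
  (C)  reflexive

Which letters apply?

(A) not euclidean: s R u and s R u but not u R u.
(B) symmetric: every R-edge is matched by its reverse.
(C) not reflexive: not u R u.

B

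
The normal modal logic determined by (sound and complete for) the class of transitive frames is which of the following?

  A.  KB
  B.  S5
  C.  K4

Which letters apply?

(A) KB is determined by the class of symmetric frames.
(B) S5 is determined by the class of reflexive, symmetric, and transitive frames.
(C) K4 is determined by exactly this class.

C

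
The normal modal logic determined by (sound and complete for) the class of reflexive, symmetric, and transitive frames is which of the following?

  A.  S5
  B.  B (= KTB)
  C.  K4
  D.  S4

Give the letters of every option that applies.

A

(A) S5 is determined by exactly this class.
(B) B (= KTB) is determined by the class of reflexive and symmetric frames.
(C) K4 is determined by the class of transitive frames.
(D) S4 is determined by the class of reflexive and transitive frames.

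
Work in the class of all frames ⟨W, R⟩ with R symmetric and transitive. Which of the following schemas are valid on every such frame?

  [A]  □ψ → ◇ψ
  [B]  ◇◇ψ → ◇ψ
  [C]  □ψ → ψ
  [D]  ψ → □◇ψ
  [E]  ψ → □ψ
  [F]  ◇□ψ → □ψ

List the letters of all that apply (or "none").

A symmetric transitive relation is euclidean (uRv and uRw give vRu by symmetry, then vRw by transitivity).
(A) axiom D: valid iff R is serial. Such an R need not be serial — not valid.
(B) ◇◇ψ → ◇ψ (the dual of axiom 4) characterises the transitive frames. Every such R is transitive — valid.
(C) axiom T: valid iff R is reflexive. Such an R need not be reflexive — not valid.
(D) ψ → □◇ψ is axiom B, which corresponds to symmetry. Every such R is symmetric — valid.
(E) ψ → □ψ is equivalent to ◇p→p; it holds exactly when R ⊆ identity. Such an R need not be a subset of the identity — not valid.
(F) ◇□ψ → □ψ is the dual of axiom 5; it is valid on a frame exactly when R is euclidean. Every such R is euclidean, so valid.

B, D, F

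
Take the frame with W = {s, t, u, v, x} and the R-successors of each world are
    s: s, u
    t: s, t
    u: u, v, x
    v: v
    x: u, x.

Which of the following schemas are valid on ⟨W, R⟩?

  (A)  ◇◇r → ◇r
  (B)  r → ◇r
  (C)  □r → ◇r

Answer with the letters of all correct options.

R is reflexive: each world relates to itself.
R is not transitive: s R u and u R v but not s R v.
R is serial: every world has an R-successor.
(A) ◇◇r → ◇r is the dual of axiom 4; it is valid on a frame exactly when R is transitive. R is not transitive, so not valid.
(B) r → ◇r is the dual of axiom T, which corresponds to reflexivity. R is reflexive — valid.
(C) □r → ◇r is axiom D, which corresponds to seriality. R is serial — valid.

B, C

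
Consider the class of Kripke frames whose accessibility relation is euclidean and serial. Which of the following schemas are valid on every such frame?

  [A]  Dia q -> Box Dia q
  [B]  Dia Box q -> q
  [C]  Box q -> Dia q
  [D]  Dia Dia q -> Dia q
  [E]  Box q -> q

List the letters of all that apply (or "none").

A, C

(A) Dia q -> Box Dia q (axiom 5) characterises the euclidean frames. Every such R is euclidean — valid.
(B) Dia Box q -> q is the dual of axiom B, which corresponds to symmetry. Such an R need not be symmetric — not valid.
(C) Box q -> Dia q (axiom D) characterises the serial frames. Every such R is serial — valid.
(D) Dia Dia q -> Dia q (the dual of axiom 4) characterises the transitive frames. Such an R need not be transitive — not valid.
(E) Box q -> q is axiom T, which corresponds to reflexivity. Such an R need not be reflexive — not valid.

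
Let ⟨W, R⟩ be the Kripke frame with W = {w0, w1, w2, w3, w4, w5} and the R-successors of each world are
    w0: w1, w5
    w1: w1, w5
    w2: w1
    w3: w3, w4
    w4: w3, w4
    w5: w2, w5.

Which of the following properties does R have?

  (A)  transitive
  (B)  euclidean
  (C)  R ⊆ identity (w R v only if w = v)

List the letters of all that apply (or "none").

(A) not transitive: w0 R w5 and w5 R w2 but not w0 R w2.
(B) not euclidean: w0 R w5 and w0 R w1 but not w5 R w1.
(C) not ⊆ identity: w0 R w1 with w0 ≠ w1.

none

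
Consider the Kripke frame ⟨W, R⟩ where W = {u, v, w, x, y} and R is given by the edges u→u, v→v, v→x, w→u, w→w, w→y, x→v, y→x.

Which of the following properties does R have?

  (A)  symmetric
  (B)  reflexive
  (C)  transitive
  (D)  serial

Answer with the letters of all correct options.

(A) not symmetric: w R u but not u R w.
(B) not reflexive: not x R x.
(C) not transitive: w R y and y R x but not w R x.
(D) serial: every world has an R-successor.

D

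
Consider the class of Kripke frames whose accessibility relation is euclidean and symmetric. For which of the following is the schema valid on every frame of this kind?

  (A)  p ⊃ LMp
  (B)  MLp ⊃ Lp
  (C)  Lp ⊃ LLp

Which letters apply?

A symmetric euclidean relation is transitive (uRv and vRw give vRu by symmetry, then uRw by the euclidean condition, applied at v).
(A) p ⊃ LMp (axiom B) characterises the symmetric frames. Every such R is symmetric — valid.
(B) MLp ⊃ Lp is the dual of axiom 5; it is valid on a frame exactly when R is euclidean. Every such R is euclidean, so valid.
(C) Lp ⊃ LLp is axiom 4, which corresponds to transitivity. Every such R is transitive — valid.

A, B, C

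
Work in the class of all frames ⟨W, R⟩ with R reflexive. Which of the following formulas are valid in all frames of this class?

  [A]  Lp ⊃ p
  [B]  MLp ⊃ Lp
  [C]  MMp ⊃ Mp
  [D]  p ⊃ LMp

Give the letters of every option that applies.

A reflexive relation is serial.
(A) Lp ⊃ p is axiom T, which corresponds to reflexivity. Every such R is reflexive — valid.
(B) MLp ⊃ Lp is the dual of axiom 5; it is valid on a frame exactly when R is euclidean. Such an R need not be euclidean, so not valid.
(C) MMp ⊃ Mp is the dual of axiom 4, which corresponds to transitivity. Such an R need not be transitive — not valid.
(D) p ⊃ LMp is axiom B; it is valid on a frame exactly when R is symmetric. Such an R need not be symmetric, so not valid.

A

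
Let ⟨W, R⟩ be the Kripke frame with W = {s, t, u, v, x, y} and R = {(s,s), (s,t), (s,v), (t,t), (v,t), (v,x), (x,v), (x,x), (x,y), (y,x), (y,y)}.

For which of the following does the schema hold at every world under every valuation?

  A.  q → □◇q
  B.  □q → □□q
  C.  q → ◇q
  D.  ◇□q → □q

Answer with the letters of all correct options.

R is not reflexive: not u R u.
R is not symmetric: s R t but not t R s.
R is not transitive: s R v and v R x but not s R x.
R is not euclidean: s R t and s R s but not t R s.
(A) q → □◇q is axiom B; it is valid on a frame exactly when R is symmetric. R is not symmetric, so not valid.
(B) □q → □□q is axiom 4, which corresponds to transitivity. R is not transitive — not valid.
(C) q → ◇q is the dual of axiom T; it is valid on a frame exactly when R is reflexive. R is not reflexive, so not valid.
(D) ◇□q → □q is the dual of axiom 5; it is valid on a frame exactly when R is euclidean. R is not euclidean, so not valid.

none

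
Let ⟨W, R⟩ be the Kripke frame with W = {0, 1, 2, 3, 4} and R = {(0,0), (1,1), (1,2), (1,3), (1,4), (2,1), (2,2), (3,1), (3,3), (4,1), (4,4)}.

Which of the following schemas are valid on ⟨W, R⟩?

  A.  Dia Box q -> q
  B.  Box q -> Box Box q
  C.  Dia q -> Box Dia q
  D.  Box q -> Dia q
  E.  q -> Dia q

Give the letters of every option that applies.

A, D, E

R is reflexive: each world relates to itself.
R is symmetric: every R-edge is matched by its reverse.
R is not transitive: 2 R 1 and 1 R 3 but not 2 R 3.
R is not euclidean: 1 R 2 and 1 R 3 but not 2 R 3.
R is serial: every world has an R-successor.
(A) Dia Box q -> q is the dual of axiom B; it is valid on a frame exactly when R is symmetric. R is symmetric, so valid.
(B) axiom 4: valid iff R is transitive. R is not transitive — not valid.
(C) Dia q -> Box Dia q is axiom 5; it is valid on a frame exactly when R is euclidean. R is not euclidean, so not valid.
(D) Box q -> Dia q (axiom D) characterises the serial frames. R is serial — valid.
(E) q -> Dia q is the dual of axiom T; it is valid on a frame exactly when R is reflexive. R is reflexive, so valid.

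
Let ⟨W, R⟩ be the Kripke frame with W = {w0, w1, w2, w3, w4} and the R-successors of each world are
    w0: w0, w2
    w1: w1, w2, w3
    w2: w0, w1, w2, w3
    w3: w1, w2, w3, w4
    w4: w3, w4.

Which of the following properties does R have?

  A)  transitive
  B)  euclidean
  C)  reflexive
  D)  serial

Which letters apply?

C, D

(A) not transitive: w0 R w2 and w2 R w1 but not w0 R w1.
(B) not euclidean: w2 R w0 and w2 R w1 but not w0 R w1.
(C) reflexive: each world relates to itself.
(D) serial: every world has an R-successor.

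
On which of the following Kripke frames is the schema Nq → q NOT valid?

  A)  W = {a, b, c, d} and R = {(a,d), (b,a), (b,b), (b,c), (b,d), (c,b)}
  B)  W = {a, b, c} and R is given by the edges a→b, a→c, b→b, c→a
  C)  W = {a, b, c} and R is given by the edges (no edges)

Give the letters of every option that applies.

A, B, C

The schema Nq → q is axiom T; it is valid on a frame iff R is reflexive.
(A) R is not reflexive (not a R a), so the schema fails here.
(B) R is not reflexive (not a R a), so the schema fails here.
(C) R is not reflexive (not a R a), so the schema fails here.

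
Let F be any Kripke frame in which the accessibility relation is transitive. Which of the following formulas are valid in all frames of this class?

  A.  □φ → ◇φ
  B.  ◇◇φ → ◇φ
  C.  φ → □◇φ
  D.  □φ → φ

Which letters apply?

(A) □φ → ◇φ (axiom D) characterises the serial frames. Such an R need not be serial — not valid.
(B) ◇◇φ → ◇φ is the dual of axiom 4; it is valid on a frame exactly when R is transitive. Every such R is transitive, so valid.
(C) axiom B: valid iff R is symmetric. Such an R need not be symmetric — not valid.
(D) axiom T: valid iff R is reflexive. Such an R need not be reflexive — not valid.

B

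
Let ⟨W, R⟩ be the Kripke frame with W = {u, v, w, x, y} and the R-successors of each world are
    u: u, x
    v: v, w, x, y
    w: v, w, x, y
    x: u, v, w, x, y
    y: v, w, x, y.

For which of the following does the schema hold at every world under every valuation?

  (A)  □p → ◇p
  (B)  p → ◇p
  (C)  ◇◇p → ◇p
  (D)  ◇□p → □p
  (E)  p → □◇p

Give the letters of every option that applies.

R is reflexive: each world relates to itself.
R is symmetric: every R-edge is matched by its reverse.
R is not transitive: u R x and x R v but not u R v.
R is not euclidean: x R u and x R v but not u R v.
R is serial: every world has an R-successor.
(A) □p → ◇p is axiom D; it is valid on a frame exactly when R is serial. R is serial, so valid.
(B) p → ◇p is the dual of axiom T; it is valid on a frame exactly when R is reflexive. R is reflexive, so valid.
(C) ◇◇p → ◇p is the dual of axiom 4; it is valid on a frame exactly when R is transitive. R is not transitive, so not valid.
(D) ◇□p → □p is the dual of axiom 5, which corresponds to the euclidean property. R is not euclidean — not valid.
(E) p → □◇p is axiom B; it is valid on a frame exactly when R is symmetric. R is symmetric, so valid.

A, B, E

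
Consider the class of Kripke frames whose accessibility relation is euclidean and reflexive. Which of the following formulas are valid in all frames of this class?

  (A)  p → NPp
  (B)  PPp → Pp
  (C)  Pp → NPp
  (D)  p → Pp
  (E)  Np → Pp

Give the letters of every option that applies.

A, B, C, D, E

A reflexive euclidean relation is also symmetric (from wRw and wRv the euclidean condition gives vRw) and hence transitive; it is an equivalence relation.
(A) p → NPp is axiom B, which corresponds to symmetry. Every such R is symmetric — valid.
(B) PPp → Pp is the dual of axiom 4, which corresponds to transitivity. Every such R is transitive — valid.
(C) Pp → NPp (axiom 5) characterises the euclidean frames. Every such R is euclidean — valid.
(D) p → Pp (the dual of axiom T) characterises the reflexive frames. Every such R is reflexive — valid.
(E) axiom D: valid iff R is serial. Every such R is serial — valid.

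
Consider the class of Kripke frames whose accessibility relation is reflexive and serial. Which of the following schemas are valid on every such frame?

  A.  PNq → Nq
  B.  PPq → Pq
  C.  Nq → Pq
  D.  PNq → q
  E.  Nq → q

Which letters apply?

C, E

(A) the dual of axiom 5: valid iff R is euclidean. Such an R need not be euclidean — not valid.
(B) PPq → Pq (the dual of axiom 4) characterises the transitive frames. Such an R need not be transitive — not valid.
(C) Nq → Pq is axiom D, which corresponds to seriality. Every such R is serial — valid.
(D) PNq → q is the dual of axiom B; it is valid on a frame exactly when R is symmetric. Such an R need not be symmetric, so not valid.
(E) Nq → q is axiom T, which corresponds to reflexivity. Every such R is reflexive — valid.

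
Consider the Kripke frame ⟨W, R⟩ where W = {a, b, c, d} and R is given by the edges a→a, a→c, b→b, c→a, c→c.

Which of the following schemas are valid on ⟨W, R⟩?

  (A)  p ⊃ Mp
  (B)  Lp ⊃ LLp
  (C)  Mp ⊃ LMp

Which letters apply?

R is not reflexive: not d R d.
R is transitive: R is closed under composition.
R is euclidean: any two R-successors of the same world are R-related.
(A) the dual of axiom T: valid iff R is reflexive. R is not reflexive — not valid.
(B) Lp ⊃ LLp (axiom 4) characterises the transitive frames. R is transitive — valid.
(C) Mp ⊃ LMp is axiom 5; it is valid on a frame exactly when R is euclidean. R is euclidean, so valid.

B, C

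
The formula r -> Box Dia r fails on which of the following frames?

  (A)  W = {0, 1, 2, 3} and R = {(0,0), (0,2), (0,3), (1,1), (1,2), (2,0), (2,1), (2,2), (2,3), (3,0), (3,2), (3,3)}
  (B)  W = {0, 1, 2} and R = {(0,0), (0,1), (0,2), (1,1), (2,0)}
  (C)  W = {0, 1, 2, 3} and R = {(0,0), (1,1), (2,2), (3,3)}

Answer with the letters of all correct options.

The schema r -> Box Dia r is axiom B; it is valid on a frame iff R is symmetric.
(A) R is symmetric (every R-edge is matched by its reverse), so the schema is valid here.
(B) R is not symmetric (0 R 1 but not 1 R 0), so the schema fails here.
(C) R is symmetric (every R-edge is matched by its reverse), so the schema is valid here.

B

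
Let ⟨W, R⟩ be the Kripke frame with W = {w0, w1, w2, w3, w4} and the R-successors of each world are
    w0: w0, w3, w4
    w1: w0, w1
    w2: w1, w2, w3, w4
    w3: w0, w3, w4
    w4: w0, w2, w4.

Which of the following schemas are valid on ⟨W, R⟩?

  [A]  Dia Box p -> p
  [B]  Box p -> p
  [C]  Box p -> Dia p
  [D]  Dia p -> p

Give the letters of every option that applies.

B, C

R is reflexive: each world relates to itself.
R is not symmetric: w1 R w0 but not w0 R w1.
R is serial: every world has an R-successor.
R is not a subset of the identity: w0 R w3 with w0 ≠ w3.
(A) the dual of axiom B: valid iff R is symmetric. R is not symmetric — not valid.
(B) axiom T: valid iff R is reflexive. R is reflexive — valid.
(C) Box p -> Dia p (axiom D) characterises the serial frames. R is serial — valid.
(D) Dia p -> p (the converse of T) corresponds to R being a subset of the identity. Here R ⊄ identity, so not valid.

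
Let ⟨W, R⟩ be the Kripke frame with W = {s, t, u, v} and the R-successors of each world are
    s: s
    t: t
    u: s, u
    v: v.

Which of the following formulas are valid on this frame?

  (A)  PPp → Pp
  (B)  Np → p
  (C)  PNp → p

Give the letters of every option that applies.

R is reflexive: each world relates to itself.
R is not symmetric: u R s but not s R u.
R is transitive: R is closed under composition.
(A) PPp → Pp is the dual of axiom 4; it is valid on a frame exactly when R is transitive. R is transitive, so valid.
(B) Np → p is axiom T, which corresponds to reflexivity. R is reflexive — valid.
(C) PNp → p is the dual of axiom B, which corresponds to symmetry. R is not symmetric — not valid.

A, B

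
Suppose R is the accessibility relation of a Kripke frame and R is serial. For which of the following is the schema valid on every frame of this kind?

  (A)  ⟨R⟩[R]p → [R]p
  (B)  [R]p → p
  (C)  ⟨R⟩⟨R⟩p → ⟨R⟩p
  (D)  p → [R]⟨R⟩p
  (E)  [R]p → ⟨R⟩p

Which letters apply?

E

(A) ⟨R⟩[R]p → [R]p is the dual of axiom 5; it is valid on a frame exactly when R is euclidean. Such an R need not be euclidean, so not valid.
(B) axiom T: valid iff R is reflexive. Such an R need not be reflexive — not valid.
(C) the dual of axiom 4: valid iff R is transitive. Such an R need not be transitive — not valid.
(D) p → [R]⟨R⟩p is axiom B, which corresponds to symmetry. Such an R need not be symmetric — not valid.
(E) axiom D: valid iff R is serial. Every such R is serial — valid.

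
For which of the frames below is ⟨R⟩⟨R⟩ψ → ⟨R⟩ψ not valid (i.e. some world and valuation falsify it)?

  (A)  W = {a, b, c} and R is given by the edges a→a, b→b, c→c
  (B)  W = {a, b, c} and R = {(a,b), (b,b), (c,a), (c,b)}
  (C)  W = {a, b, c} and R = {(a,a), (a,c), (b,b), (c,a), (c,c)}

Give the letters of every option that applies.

The schema ⟨R⟩⟨R⟩ψ → ⟨R⟩ψ is the dual of axiom 4; it is valid on a frame iff R is transitive.
(A) R is transitive (R is closed under composition), so the schema is valid here.
(B) R is transitive (R is closed under composition), so the schema is valid here.
(C) R is transitive (R is closed under composition), so the schema is valid here.

none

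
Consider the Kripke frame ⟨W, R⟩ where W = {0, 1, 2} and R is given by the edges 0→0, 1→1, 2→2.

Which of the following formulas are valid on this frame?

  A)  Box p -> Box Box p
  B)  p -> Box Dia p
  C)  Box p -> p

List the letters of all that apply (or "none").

R is reflexive: each world relates to itself.
R is symmetric: every R-edge is matched by its reverse.
R is transitive: R is closed under composition.
(A) axiom 4: valid iff R is transitive. R is transitive — valid.
(B) axiom B: valid iff R is symmetric. R is symmetric — valid.
(C) Box p -> p (axiom T) characterises the reflexive frames. R is reflexive — valid.

A, B, C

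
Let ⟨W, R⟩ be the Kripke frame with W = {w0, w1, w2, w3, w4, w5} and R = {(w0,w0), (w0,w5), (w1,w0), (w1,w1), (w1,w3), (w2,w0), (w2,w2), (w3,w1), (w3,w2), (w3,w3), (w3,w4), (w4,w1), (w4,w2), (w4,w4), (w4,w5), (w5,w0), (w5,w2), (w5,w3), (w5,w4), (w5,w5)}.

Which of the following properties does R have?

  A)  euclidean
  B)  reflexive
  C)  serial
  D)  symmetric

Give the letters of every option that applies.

B, C

(A) not euclidean: w1 R w0 and w1 R w1 but not w0 R w1.
(B) reflexive: each world relates to itself.
(C) serial: every world has an R-successor.
(D) not symmetric: w1 R w0 but not w0 R w1.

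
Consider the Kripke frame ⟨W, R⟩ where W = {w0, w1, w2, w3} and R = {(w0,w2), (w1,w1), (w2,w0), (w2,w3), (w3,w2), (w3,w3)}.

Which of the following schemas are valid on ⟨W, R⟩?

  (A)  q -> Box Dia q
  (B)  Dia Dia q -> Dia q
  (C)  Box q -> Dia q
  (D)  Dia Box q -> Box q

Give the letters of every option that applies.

A, C

R is symmetric: every R-edge is matched by its reverse.
R is not transitive: w0 R w2 and w2 R w0 but not w0 R w0.
R is not euclidean: w2 R w0 and w2 R w3 but not w0 R w3.
R is serial: every world has an R-successor.
(A) q -> Box Dia q (axiom B) characterises the symmetric frames. R is symmetric — valid.
(B) the dual of axiom 4: valid iff R is transitive. R is not transitive — not valid.
(C) Box q -> Dia q (axiom D) characterises the serial frames. R is serial — valid.
(D) Dia Box q -> Box q (the dual of axiom 5) characterises the euclidean frames. R is not euclidean — not valid.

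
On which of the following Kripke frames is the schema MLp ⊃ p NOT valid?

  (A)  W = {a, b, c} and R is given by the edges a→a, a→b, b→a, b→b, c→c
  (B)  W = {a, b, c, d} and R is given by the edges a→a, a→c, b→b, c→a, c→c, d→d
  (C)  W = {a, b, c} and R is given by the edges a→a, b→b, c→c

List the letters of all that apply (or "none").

none

The schema MLp ⊃ p is the dual of axiom B; it is valid on a frame iff R is symmetric.
(A) R is symmetric (every R-edge is matched by its reverse), so the schema is valid here.
(B) R is symmetric (every R-edge is matched by its reverse), so the schema is valid here.
(C) R is symmetric (every R-edge is matched by its reverse), so the schema is valid here.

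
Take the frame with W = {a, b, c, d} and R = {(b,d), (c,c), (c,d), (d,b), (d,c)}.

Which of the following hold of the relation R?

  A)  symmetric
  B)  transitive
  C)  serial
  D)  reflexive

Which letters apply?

A

(A) symmetric: every R-edge is matched by its reverse.
(B) not transitive: b R d and d R b but not b R b.
(C) not serial: a has no R-successor.
(D) not reflexive: not a R a.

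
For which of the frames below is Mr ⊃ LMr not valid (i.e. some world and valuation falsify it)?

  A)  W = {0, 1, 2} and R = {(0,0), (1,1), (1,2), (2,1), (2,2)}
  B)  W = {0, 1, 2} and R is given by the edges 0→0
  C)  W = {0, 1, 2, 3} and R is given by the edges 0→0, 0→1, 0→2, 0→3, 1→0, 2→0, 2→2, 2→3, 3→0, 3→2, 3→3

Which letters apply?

C

The schema Mr ⊃ LMr is axiom 5; it is valid on a frame iff R is euclidean.
(A) R is euclidean (any two R-successors of the same world are R-related), so the schema is valid here.
(B) R is euclidean (any two R-successors of the same world are R-related), so the schema is valid here.
(C) R is not euclidean (0 R 1 and 0 R 2 but not 1 R 2), so the schema fails here.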